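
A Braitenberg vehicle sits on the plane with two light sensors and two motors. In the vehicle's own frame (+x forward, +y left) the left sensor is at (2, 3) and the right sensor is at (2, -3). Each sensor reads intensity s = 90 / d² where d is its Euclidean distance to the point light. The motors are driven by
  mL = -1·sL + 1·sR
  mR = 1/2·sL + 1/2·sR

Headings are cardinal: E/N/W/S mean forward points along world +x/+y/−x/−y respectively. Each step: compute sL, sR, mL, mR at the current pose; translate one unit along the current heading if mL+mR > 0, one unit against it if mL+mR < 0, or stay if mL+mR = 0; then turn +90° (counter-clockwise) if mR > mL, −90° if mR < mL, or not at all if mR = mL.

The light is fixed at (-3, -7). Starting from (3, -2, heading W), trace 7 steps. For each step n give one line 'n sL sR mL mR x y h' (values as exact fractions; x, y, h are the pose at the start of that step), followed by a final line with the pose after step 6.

n=0: pose=(3,-2,W); sL=9/2, sR=9/8; mL=-27/8, mR=45/16; mL+mR=-9/16 → advance -1; mR−mL=99/16 → turn +1·90°
n=1: pose=(4,-2,S); sL=90/109, sR=18/5; mL=1512/545, mR=1206/545; mL+mR=2718/545 → advance +1; mR−mL=-306/545 → turn -1·90°
n=2: pose=(4,-3,W); sL=45/13, sR=45/37; mL=-1080/481, mR=1125/481; mL+mR=45/481 → advance +1; mR−mL=2205/481 → turn +1·90°
n=3: pose=(3,-3,S); sL=18/17, sR=90/13; mL=1296/221, mR=882/221; mL+mR=2178/221 → advance +1; mR−mL=-414/221 → turn -1·90°
n=4: pose=(3,-4,W); sL=45/8, sR=45/26; mL=-405/104, mR=765/208; mL+mR=-45/208 → advance -1; mR−mL=1575/208 → turn +1·90°
n=5: pose=(4,-4,S); sL=90/101, sR=90/17; mL=7560/1717, mR=5310/1717; mL+mR=12870/1717 → advance +1; mR−mL=-2250/1717 → turn -1·90°
n=6: pose=(4,-5,W); sL=45/13, sR=9/5; mL=-108/65, mR=171/65; mL+mR=63/65 → advance +1; mR−mL=279/65 → turn +1·90°

0 9/2 9/8 -27/8 45/16 3 -2 W
1 90/109 18/5 1512/545 1206/545 4 -2 S
2 45/13 45/37 -1080/481 1125/481 4 -3 W
3 18/17 90/13 1296/221 882/221 3 -3 S
4 45/8 45/26 -405/104 765/208 3 -4 W
5 90/101 90/17 7560/1717 5310/1717 4 -4 S
6 45/13 9/5 -108/65 171/65 4 -5 W
final 3 -5 S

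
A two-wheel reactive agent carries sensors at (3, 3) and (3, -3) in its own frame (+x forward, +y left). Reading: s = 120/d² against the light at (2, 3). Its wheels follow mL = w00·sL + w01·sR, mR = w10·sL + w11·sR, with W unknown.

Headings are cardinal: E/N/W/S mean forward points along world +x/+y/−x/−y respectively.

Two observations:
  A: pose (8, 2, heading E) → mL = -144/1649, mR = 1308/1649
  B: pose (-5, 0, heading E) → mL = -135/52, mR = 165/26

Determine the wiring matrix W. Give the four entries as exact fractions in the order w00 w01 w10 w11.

obs A: pose=(8,2,E) → sL=24/17, sR=120/97, mL=-144/1649, mR=1308/1649
obs B: pose=(-5,0,E) → sL=15/2, sR=30/13, mL=-135/52, mR=165/26
sensor matrix S = [[24/17, 120/97], [15/2, 30/13]]; det S = -129060/21437
solve [mL_A; mL_B] = S·[w00; w01] and [mR_A; mR_B] = S·[w10; w11]:
  w00 = -1/2, w01 = 1/2, w10 = 1, w11 = -1/2

-1/2 1/2 1 -1/2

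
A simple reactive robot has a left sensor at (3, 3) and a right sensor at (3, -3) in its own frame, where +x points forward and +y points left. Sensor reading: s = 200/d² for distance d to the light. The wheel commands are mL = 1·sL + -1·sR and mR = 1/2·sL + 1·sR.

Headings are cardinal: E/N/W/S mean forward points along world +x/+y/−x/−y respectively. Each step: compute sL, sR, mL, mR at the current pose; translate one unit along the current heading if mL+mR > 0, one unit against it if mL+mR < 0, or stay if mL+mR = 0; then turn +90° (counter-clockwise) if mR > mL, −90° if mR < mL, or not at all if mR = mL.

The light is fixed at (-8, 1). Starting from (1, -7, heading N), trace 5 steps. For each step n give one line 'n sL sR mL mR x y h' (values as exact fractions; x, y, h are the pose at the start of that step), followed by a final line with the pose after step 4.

n=0: pose=(1,-7,N); sL=200/61, sR=200/169; mL=21600/10309, mR=29100/10309; mL+mR=300/61 → advance +1; mR−mL=7500/10309 → turn +1·90°
n=1: pose=(1,-6,W); sL=25/17, sR=50/13; mL=-525/221, mR=2025/442; mL+mR=75/34 → advance +1; mR−mL=3075/442 → turn +1·90°
n=2: pose=(0,-6,S); sL=200/221, sR=8/5; mL=-768/1105, mR=2268/1105; mL+mR=300/221 → advance +1; mR−mL=3036/1105 → turn +1·90°
n=3: pose=(0,-7,E); sL=100/73, sR=100/121; mL=4800/8833, mR=13350/8833; mL+mR=150/73 → advance +1; mR−mL=8550/8833 → turn +1·90°
n=4: pose=(1,-7,N); sL=200/61, sR=200/169; mL=21600/10309, mR=29100/10309; mL+mR=300/61 → advance +1; mR−mL=7500/10309 → turn +1·90°

0 200/61 200/169 21600/10309 29100/10309 1 -7 N
1 25/17 50/13 -525/221 2025/442 1 -6 W
2 200/221 8/5 -768/1105 2268/1105 0 -6 S
3 100/73 100/121 4800/8833 13350/8833 0 -7 E
4 200/61 200/169 21600/10309 29100/10309 1 -7 N
final 1 -6 W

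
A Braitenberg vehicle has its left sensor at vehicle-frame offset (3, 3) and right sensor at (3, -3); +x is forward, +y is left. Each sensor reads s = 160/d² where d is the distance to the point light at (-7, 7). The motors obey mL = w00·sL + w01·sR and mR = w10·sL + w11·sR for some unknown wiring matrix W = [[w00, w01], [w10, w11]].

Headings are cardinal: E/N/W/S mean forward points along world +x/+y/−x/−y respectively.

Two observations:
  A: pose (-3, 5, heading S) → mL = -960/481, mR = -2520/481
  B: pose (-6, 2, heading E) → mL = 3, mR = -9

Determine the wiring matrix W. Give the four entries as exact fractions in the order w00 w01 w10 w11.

obs A: pose=(-3,5,S) → sL=80/37, sR=80/13, mL=-960/481, mR=-2520/481
obs B: pose=(-6,2,E) → sL=8, sR=2, mL=3, mR=-9
sensor matrix S = [[80/37, 80/13], [8, 2]]; det S = -21600/481
solve [mL_A; mL_B] = S·[w00; w01] and [mR_A; mR_B] = S·[w10; w11]:
  w00 = 1/2, w01 = -1/2, w10 = -1, w11 = -1/2

1/2 -1/2 -1 -1/2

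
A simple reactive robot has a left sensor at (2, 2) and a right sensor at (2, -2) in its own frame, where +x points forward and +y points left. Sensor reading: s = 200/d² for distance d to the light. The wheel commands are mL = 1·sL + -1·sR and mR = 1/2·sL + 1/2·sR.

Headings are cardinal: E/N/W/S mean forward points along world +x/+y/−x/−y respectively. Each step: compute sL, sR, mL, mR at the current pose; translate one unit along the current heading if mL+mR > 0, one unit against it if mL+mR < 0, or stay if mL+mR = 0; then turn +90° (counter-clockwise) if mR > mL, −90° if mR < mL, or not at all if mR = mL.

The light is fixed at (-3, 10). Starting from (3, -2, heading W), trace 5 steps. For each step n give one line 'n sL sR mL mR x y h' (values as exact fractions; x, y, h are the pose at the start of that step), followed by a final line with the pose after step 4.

n=0: pose=(3,-2,W); sL=50/53, sR=50/29; mL=-1200/1537, mR=2050/1537; mL+mR=850/1537 → advance +1; mR−mL=3250/1537 → turn +1·90°
n=1: pose=(2,-2,S); sL=40/49, sR=40/41; mL=-320/2009, mR=1800/2009; mL+mR=1480/2009 → advance +1; mR−mL=2120/2009 → turn +1·90°
n=2: pose=(2,-3,E); sL=20/17, sR=100/137; mL=1040/2329, mR=2220/2329; mL+mR=3260/2329 → advance +1; mR−mL=1180/2329 → turn +1·90°
n=3: pose=(3,-3,N); sL=200/137, sR=40/37; mL=1920/5069, mR=6440/5069; mL+mR=8360/5069 → advance +1; mR−mL=4520/5069 → turn +1·90°
n=4: pose=(3,-2,W); sL=50/53, sR=50/29; mL=-1200/1537, mR=2050/1537; mL+mR=850/1537 → advance +1; mR−mL=3250/1537 → turn +1·90°

0 50/53 50/29 -1200/1537 2050/1537 3 -2 W
1 40/49 40/41 -320/2009 1800/2009 2 -2 S
2 20/17 100/137 1040/2329 2220/2329 2 -3 E
3 200/137 40/37 1920/5069 6440/5069 3 -3 N
4 50/53 50/29 -1200/1537 2050/1537 3 -2 W
final 2 -2 S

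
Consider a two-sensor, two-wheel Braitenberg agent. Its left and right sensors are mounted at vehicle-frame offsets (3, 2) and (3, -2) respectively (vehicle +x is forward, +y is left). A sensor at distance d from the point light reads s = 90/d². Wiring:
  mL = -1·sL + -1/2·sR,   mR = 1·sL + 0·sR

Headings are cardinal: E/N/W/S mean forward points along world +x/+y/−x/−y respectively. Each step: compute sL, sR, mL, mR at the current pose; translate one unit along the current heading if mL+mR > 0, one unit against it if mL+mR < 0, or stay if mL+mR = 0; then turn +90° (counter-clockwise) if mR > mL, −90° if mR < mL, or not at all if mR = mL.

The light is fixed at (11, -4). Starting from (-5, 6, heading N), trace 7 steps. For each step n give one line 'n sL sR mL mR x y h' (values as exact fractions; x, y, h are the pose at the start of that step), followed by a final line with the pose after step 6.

0 90/493 18/73 -11007/35989 90/493 -5 6 N
1 9/41 45/241 -6183/19762 9/41 -5 5 W
2 18/41 18/65 -1539/2665 18/41 -4 5 S
3 5/16 45/104 -55/104 5/16 -4 6 E
4 90/493 18/73 -11007/35989 90/493 -5 6 N
5 9/41 45/241 -6183/19762 9/41 -5 5 W
6 18/41 18/65 -1539/2665 18/41 -4 5 S
final -4 6 E

n=0: pose=(-5,6,N); sL=90/493, sR=18/73; mL=-11007/35989, mR=90/493; mL+mR=-9/73 → advance -1; mR−mL=17577/35989 → turn +1·90°
n=1: pose=(-5,5,W); sL=9/41, sR=45/241; mL=-6183/19762, mR=9/41; mL+mR=-45/482 → advance -1; mR−mL=10521/19762 → turn +1·90°
n=2: pose=(-4,5,S); sL=18/41, sR=18/65; mL=-1539/2665, mR=18/41; mL+mR=-9/65 → advance -1; mR−mL=2709/2665 → turn +1·90°
n=3: pose=(-4,6,E); sL=5/16, sR=45/104; mL=-55/104, mR=5/16; mL+mR=-45/208 → advance -1; mR−mL=175/208 → turn +1·90°
n=4: pose=(-5,6,N); sL=90/493, sR=18/73; mL=-11007/35989, mR=90/493; mL+mR=-9/73 → advance -1; mR−mL=17577/35989 → turn +1·90°
n=5: pose=(-5,5,W); sL=9/41, sR=45/241; mL=-6183/19762, mR=9/41; mL+mR=-45/482 → advance -1; mR−mL=10521/19762 → turn +1·90°
n=6: pose=(-4,5,S); sL=18/41, sR=18/65; mL=-1539/2665, mR=18/41; mL+mR=-9/65 → advance -1; mR−mL=2709/2665 → turn +1·90°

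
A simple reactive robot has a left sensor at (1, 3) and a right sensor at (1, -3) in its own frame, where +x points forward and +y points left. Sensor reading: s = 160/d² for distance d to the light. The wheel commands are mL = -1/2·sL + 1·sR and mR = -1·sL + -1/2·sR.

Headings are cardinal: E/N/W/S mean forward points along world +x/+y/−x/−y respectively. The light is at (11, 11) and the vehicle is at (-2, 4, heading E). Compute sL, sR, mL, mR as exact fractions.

left sensor world pos  = (-1, 7); dL² = 160
right sensor world pos = (-1, 1); dR² = 244
sL = 160/160 = 1
sR = 160/244 = 40/61
mL = -1/2·sL + 1·sR = 19/122
mR = -1·sL + -1/2·sR = -81/61

1 40/61 19/122 -81/61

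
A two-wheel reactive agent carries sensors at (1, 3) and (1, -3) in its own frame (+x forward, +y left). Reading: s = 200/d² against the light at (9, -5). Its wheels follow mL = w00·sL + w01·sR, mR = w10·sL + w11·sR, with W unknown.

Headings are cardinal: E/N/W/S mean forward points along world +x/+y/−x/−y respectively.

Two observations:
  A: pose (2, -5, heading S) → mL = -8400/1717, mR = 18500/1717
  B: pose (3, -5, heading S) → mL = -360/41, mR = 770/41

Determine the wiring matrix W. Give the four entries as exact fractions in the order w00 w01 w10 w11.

obs A: pose=(2,-5,S) → sL=200/17, sR=200/101, mL=-8400/1717, mR=18500/1717
obs B: pose=(3,-5,S) → sL=20, sR=100/41, mL=-360/41, mR=770/41
sensor matrix S = [[200/17, 200/101], [20, 100/41]]; det S = -768000/70397
solve [mL_A; mL_B] = S·[w00; w01] and [mR_A; mR_B] = S·[w10; w11]:
  w00 = -1/2, w01 = 1/2, w10 = 1, w11 = -1/2

-1/2 1/2 1 -1/2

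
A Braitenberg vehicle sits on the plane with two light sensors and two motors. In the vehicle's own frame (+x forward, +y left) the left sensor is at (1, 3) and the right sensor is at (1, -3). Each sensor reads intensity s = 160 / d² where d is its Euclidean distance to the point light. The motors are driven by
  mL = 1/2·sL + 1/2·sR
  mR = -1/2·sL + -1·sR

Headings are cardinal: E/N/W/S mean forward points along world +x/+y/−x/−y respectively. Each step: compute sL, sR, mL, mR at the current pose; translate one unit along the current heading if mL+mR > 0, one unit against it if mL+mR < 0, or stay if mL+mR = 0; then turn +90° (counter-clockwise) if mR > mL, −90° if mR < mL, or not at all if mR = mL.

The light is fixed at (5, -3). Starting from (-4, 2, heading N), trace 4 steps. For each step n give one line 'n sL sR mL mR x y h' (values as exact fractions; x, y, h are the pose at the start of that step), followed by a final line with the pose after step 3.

n=0: pose=(-4,2,N); sL=8/9, sR=20/9; mL=14/9, mR=-8/3; mL+mR=-10/9 → advance -1; mR−mL=-38/9 → turn -1·90°
n=1: pose=(-4,1,E); sL=160/113, sR=32/13; mL=2848/1469, mR=-4656/1469; mL+mR=-16/13 → advance -1; mR−mL=-7504/1469 → turn -1·90°
n=2: pose=(-5,1,S); sL=80/29, sR=80/89; mL=4720/2581, mR=-5880/2581; mL+mR=-40/89 → advance -1; mR−mL=-10600/2581 → turn -1·90°
n=3: pose=(-5,2,W); sL=32/25, sR=32/37; mL=992/925, mR=-1392/925; mL+mR=-16/37 → advance -1; mR−mL=-2384/925 → turn -1·90°

0 8/9 20/9 14/9 -8/3 -4 2 N
1 160/113 32/13 2848/1469 -4656/1469 -4 1 E
2 80/29 80/89 4720/2581 -5880/2581 -5 1 S
3 32/25 32/37 992/925 -1392/925 -5 2 W
final -4 2 N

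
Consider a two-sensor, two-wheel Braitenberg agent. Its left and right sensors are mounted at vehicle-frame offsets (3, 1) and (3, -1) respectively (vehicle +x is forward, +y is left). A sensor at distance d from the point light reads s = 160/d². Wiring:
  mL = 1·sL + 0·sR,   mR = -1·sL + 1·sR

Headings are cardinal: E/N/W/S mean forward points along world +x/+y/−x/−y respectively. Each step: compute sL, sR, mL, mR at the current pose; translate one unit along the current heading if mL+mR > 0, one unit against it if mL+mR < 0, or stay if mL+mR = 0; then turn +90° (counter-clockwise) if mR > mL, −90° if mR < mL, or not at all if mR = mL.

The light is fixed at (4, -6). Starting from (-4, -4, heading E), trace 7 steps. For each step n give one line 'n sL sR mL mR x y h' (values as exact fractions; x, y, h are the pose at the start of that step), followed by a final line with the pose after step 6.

n=0: pose=(-4,-4,E); sL=80/17, sR=80/13; mL=80/17, mR=320/221; mL+mR=80/13 → advance +1; mR−mL=-720/221 → turn -1·90°
n=1: pose=(-3,-4,S); sL=160/37, sR=32/13; mL=160/37, mR=-896/481; mL+mR=32/13 → advance +1; mR−mL=-2976/481 → turn -1·90°
n=2: pose=(-3,-5,W); sL=8/5, sR=20/13; mL=8/5, mR=-4/65; mL+mR=20/13 → advance +1; mR−mL=-108/65 → turn -1·90°
n=3: pose=(-4,-5,N); sL=160/97, sR=32/13; mL=160/97, mR=1024/1261; mL+mR=32/13 → advance +1; mR−mL=-1056/1261 → turn -1·90°
n=4: pose=(-4,-4,E); sL=80/17, sR=80/13; mL=80/17, mR=320/221; mL+mR=80/13 → advance +1; mR−mL=-720/221 → turn -1·90°
n=5: pose=(-3,-4,S); sL=160/37, sR=32/13; mL=160/37, mR=-896/481; mL+mR=32/13 → advance +1; mR−mL=-2976/481 → turn -1·90°
n=6: pose=(-3,-5,W); sL=8/5, sR=20/13; mL=8/5, mR=-4/65; mL+mR=20/13 → advance +1; mR−mL=-108/65 → turn -1·90°

0 80/17 80/13 80/17 320/221 -4 -4 E
1 160/37 32/13 160/37 -896/481 -3 -4 S
2 8/5 20/13 8/5 -4/65 -3 -5 W
3 160/97 32/13 160/97 1024/1261 -4 -5 N
4 80/17 80/13 80/17 320/221 -4 -4 E
5 160/37 32/13 160/37 -896/481 -3 -4 S
6 8/5 20/13 8/5 -4/65 -3 -5 W
final -4 -5 N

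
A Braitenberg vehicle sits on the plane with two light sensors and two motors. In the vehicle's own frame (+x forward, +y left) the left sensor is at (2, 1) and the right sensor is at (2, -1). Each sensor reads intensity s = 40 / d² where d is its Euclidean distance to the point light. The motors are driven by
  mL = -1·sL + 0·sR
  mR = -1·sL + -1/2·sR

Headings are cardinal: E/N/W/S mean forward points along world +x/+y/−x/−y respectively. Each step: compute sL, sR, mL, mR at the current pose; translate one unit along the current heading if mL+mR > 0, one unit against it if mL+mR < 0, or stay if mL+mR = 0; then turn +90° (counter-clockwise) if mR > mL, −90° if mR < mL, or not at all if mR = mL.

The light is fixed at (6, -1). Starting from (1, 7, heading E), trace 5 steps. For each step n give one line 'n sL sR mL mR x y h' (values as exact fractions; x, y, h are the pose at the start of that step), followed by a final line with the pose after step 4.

0 4/9 20/29 -4/9 -206/261 1 7 E
1 40/61 8/17 -40/61 -924/1037 0 7 S
2 5/16 10/41 -5/16 -285/656 0 8 W
3 40/157 40/137 -40/157 -8620/21509 1 8 N
4 4/9 20/29 -4/9 -206/261 1 7 E
final 0 7 S

n=0: pose=(1,7,E); sL=4/9, sR=20/29; mL=-4/9, mR=-206/261; mL+mR=-322/261 → advance -1; mR−mL=-10/29 → turn -1·90°
n=1: pose=(0,7,S); sL=40/61, sR=8/17; mL=-40/61, mR=-924/1037; mL+mR=-1604/1037 → advance -1; mR−mL=-4/17 → turn -1·90°
n=2: pose=(0,8,W); sL=5/16, sR=10/41; mL=-5/16, mR=-285/656; mL+mR=-245/328 → advance -1; mR−mL=-5/41 → turn -1·90°
n=3: pose=(1,8,N); sL=40/157, sR=40/137; mL=-40/157, mR=-8620/21509; mL+mR=-14100/21509 → advance -1; mR−mL=-20/137 → turn -1·90°
n=4: pose=(1,7,E); sL=4/9, sR=20/29; mL=-4/9, mR=-206/261; mL+mR=-322/261 → advance -1; mR−mL=-10/29 → turn -1·90°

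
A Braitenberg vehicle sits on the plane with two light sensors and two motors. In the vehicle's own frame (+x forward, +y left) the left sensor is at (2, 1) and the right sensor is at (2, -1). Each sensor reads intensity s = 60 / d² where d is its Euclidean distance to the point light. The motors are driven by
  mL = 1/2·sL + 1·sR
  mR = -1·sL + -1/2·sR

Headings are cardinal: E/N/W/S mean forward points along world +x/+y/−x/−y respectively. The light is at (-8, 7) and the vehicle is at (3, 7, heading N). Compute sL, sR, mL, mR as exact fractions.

15/26 15/37 1335/1924 -375/481

left sensor world pos  = (2, 9); dL² = 104
right sensor world pos = (4, 9); dR² = 148
sL = 60/104 = 15/26
sR = 60/148 = 15/37
mL = 1/2·sL + 1·sR = 1335/1924
mR = -1·sL + -1/2·sR = -375/481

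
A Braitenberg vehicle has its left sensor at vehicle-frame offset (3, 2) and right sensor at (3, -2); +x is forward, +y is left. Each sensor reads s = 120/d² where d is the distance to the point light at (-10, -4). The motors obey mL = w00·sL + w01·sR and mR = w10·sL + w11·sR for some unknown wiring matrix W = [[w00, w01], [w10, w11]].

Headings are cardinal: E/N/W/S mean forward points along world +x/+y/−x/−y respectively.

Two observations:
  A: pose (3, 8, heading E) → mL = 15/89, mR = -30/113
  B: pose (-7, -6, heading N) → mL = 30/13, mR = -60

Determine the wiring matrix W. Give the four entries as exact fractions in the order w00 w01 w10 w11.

0 1/2 -1 0

obs A: pose=(3,8,E) → sL=30/113, sR=30/89, mL=15/89, mR=-30/113
obs B: pose=(-7,-6,N) → sL=60, sR=60/13, mL=30/13, mR=-60
sensor matrix S = [[30/113, 30/89], [60, 60/13]]; det S = -2484000/130741
solve [mL_A; mL_B] = S·[w00; w01] and [mR_A; mR_B] = S·[w10; w11]:
  w00 = 0, w01 = 1/2, w10 = -1, w11 = 0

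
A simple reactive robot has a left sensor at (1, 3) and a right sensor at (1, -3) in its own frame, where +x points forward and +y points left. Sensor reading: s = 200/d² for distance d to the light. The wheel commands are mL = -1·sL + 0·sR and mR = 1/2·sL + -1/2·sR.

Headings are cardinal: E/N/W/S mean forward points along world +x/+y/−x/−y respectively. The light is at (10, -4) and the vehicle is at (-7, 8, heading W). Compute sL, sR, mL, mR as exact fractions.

40/81 200/549 -40/81 320/4941

left sensor world pos  = (-8, 5); dL² = 405
right sensor world pos = (-8, 11); dR² = 549
sL = 200/405 = 40/81
sR = 200/549 = 200/549
mL = -1·sL + 0·sR = -40/81
mR = 1/2·sL + -1/2·sR = 320/4941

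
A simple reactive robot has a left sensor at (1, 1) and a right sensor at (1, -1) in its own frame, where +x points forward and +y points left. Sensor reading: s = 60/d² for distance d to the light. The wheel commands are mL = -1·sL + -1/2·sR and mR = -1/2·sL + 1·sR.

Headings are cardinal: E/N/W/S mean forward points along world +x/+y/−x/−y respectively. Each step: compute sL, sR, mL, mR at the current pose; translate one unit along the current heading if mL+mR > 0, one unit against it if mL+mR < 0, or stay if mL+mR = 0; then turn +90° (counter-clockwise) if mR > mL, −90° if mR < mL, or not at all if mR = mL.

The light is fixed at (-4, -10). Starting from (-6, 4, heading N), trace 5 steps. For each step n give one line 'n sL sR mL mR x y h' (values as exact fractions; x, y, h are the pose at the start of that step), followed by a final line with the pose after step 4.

n=0: pose=(-6,4,N); sL=10/39, sR=30/113; mL=-1715/4407, mR=605/4407; mL+mR=-370/1469 → advance -1; mR−mL=2320/4407 → turn +1·90°
n=1: pose=(-6,3,W); sL=20/51, sR=12/41; mL=-1126/2091, mR=202/2091; mL+mR=-308/697 → advance -1; mR−mL=1328/2091 → turn +1·90°
n=2: pose=(-5,3,S); sL=5/12, sR=15/37; mL=-275/444, mR=175/888; mL+mR=-125/296 → advance -1; mR−mL=725/888 → turn +1·90°
n=3: pose=(-5,4,E); sL=4/15, sR=60/169; mL=-1126/2535, mR=562/2535; mL+mR=-188/845 → advance -1; mR−mL=1688/2535 → turn +1·90°
n=4: pose=(-6,4,N); sL=10/39, sR=30/113; mL=-1715/4407, mR=605/4407; mL+mR=-370/1469 → advance -1; mR−mL=2320/4407 → turn +1·90°

0 10/39 30/113 -1715/4407 605/4407 -6 4 N
1 20/51 12/41 -1126/2091 202/2091 -6 3 W
2 5/12 15/37 -275/444 175/888 -5 3 S
3 4/15 60/169 -1126/2535 562/2535 -5 4 E
4 10/39 30/113 -1715/4407 605/4407 -6 4 N
final -6 3 W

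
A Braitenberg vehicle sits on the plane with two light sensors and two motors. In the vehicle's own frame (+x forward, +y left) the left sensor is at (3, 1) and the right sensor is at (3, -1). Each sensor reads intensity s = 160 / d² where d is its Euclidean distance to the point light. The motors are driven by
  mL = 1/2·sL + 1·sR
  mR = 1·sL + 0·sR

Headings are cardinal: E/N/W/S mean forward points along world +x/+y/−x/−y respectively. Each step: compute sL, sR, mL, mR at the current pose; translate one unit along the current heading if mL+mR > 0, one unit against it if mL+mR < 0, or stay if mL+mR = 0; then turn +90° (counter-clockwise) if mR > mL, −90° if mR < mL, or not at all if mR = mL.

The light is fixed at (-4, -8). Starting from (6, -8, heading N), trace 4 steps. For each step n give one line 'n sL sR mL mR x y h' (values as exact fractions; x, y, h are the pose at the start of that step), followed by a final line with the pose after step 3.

n=0: pose=(6,-8,N); sL=16/9, sR=16/13; mL=248/117, mR=16/9; mL+mR=152/39 → advance +1; mR−mL=-40/117 → turn -1·90°
n=1: pose=(6,-7,E); sL=160/173, sR=160/169; mL=41200/29237, mR=160/173; mL+mR=68240/29237 → advance +1; mR−mL=-14160/29237 → turn -1·90°
n=2: pose=(7,-7,S); sL=40/37, sR=20/13; mL=1000/481, mR=40/37; mL+mR=1520/481 → advance +1; mR−mL=-480/481 → turn -1·90°
n=3: pose=(7,-8,W); sL=32/13, sR=32/13; mL=48/13, mR=32/13; mL+mR=80/13 → advance +1; mR−mL=-16/13 → turn -1·90°

0 16/9 16/13 248/117 16/9 6 -8 N
1 160/173 160/169 41200/29237 160/173 6 -7 E
2 40/37 20/13 1000/481 40/37 7 -7 S
3 32/13 32/13 48/13 32/13 7 -8 W
final 6 -8 N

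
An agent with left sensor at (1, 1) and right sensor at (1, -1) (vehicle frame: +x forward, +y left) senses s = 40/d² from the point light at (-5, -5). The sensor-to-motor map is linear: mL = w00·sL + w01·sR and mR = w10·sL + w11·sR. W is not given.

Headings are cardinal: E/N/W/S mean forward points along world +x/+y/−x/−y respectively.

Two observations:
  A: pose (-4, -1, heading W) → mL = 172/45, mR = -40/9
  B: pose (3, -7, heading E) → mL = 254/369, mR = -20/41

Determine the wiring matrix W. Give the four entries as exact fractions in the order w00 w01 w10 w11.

1/2 1 -1 0

obs A: pose=(-4,-1,W) → sL=40/9, sR=8/5, mL=172/45, mR=-40/9
obs B: pose=(3,-7,E) → sL=20/41, sR=4/9, mL=254/369, mR=-20/41
sensor matrix S = [[40/9, 8/5], [20/41, 4/9]]; det S = 3968/3321
solve [mL_A; mL_B] = S·[w00; w01] and [mR_A; mR_B] = S·[w10; w11]:
  w00 = 1/2, w01 = 1, w10 = -1, w11 = 0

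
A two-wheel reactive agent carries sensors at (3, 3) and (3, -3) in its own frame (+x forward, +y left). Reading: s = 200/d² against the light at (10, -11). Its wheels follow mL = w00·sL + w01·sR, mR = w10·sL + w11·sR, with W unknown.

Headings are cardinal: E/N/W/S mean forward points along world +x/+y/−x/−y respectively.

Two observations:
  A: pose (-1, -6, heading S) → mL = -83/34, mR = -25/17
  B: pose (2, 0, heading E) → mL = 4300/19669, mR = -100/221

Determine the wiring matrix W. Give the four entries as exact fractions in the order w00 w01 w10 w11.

-1 1/2 -1/2 0

obs A: pose=(-1,-6,S) → sL=50/17, sR=1, mL=-83/34, mR=-25/17
obs B: pose=(2,0,E) → sL=200/221, sR=200/89, mL=4300/19669, mR=-100/221
sensor matrix S = [[50/17, 1], [200/221, 200/89]]; det S = 6600/1157
solve [mL_A; mL_B] = S·[w00; w01] and [mR_A; mR_B] = S·[w10; w11]:
  w00 = -1, w01 = 1/2, w10 = -1/2, w11 = 0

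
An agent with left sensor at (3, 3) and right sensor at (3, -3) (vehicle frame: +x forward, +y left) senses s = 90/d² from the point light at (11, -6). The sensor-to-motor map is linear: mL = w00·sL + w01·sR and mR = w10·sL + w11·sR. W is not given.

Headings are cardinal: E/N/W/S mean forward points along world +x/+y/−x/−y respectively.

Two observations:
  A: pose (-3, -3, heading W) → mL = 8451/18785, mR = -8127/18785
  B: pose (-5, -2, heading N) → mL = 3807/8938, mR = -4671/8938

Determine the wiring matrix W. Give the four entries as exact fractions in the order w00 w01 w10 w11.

1 1/2 -1/2 -1

obs A: pose=(-3,-3,W) → sL=90/289, sR=18/65, mL=8451/18785, mR=-8127/18785
obs B: pose=(-5,-2,N) → sL=9/41, sR=45/109, mL=3807/8938, mR=-4671/8938
sensor matrix S = [[90/289, 18/65], [9/41, 45/109]]; det S = 5690088/83950165
solve [mL_A; mL_B] = S·[w00; w01] and [mR_A; mR_B] = S·[w10; w11]:
  w00 = 1, w01 = 1/2, w10 = -1/2, w11 = -1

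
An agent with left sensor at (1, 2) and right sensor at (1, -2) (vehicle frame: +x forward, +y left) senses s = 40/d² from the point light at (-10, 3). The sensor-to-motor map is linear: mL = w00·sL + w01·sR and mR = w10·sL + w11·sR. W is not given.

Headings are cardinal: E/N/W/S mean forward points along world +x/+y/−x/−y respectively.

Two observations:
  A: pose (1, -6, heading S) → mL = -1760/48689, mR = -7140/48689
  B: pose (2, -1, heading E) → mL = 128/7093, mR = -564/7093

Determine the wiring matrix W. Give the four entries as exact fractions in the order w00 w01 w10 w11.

obs A: pose=(1,-6,S) → sL=40/269, sR=40/181, mL=-1760/48689, mR=-7140/48689
obs B: pose=(2,-1,E) → sL=40/173, sR=8/41, mL=128/7093, mR=-564/7093
sensor matrix S = [[40/269, 40/181], [40/173, 8/41]]; det S = -7626240/345351077
solve [mL_A; mL_B] = S·[w00; w01] and [mR_A; mR_B] = S·[w10; w11]:
  w00 = 1/2, w01 = -1/2, w10 = 1/2, w11 = -1

1/2 -1/2 1/2 -1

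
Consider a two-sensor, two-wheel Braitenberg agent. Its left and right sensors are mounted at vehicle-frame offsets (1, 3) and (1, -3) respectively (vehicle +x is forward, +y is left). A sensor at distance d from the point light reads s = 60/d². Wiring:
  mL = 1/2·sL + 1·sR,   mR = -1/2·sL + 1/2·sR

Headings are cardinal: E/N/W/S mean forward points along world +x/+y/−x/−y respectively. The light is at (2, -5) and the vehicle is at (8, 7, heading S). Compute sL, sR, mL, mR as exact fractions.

30/101 6/13 801/1313 108/1313

left sensor world pos  = (11, 6); dL² = 202
right sensor world pos = (5, 6); dR² = 130
sL = 60/202 = 30/101
sR = 60/130 = 6/13
mL = 1/2·sL + 1·sR = 801/1313
mR = -1/2·sL + 1/2·sR = 108/1313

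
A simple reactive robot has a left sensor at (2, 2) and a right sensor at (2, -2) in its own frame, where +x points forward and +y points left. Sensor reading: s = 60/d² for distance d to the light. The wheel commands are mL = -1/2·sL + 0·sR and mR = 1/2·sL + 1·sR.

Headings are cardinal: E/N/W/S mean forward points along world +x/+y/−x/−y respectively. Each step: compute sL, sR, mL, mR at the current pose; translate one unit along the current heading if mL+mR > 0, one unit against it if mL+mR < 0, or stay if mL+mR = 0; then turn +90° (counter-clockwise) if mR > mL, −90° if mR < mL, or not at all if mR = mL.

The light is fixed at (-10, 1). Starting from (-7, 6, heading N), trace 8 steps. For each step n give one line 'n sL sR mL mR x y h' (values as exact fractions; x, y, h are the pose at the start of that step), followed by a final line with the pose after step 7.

0 6/5 30/37 -3/5 261/185 -7 6 N
1 60/17 12/13 -30/17 594/221 -7 7 W
2 15/8 15/4 -15/16 75/16 -8 7 S
3 12/13 12/5 -6/13 186/65 -8 6 E
4 6/5 30/37 -3/5 261/185 -7 6 N
5 60/17 12/13 -30/17 594/221 -7 7 W
6 15/8 15/4 -15/16 75/16 -8 7 S
7 12/13 12/5 -6/13 186/65 -8 6 E
final -7 6 N

n=0: pose=(-7,6,N); sL=6/5, sR=30/37; mL=-3/5, mR=261/185; mL+mR=30/37 → advance +1; mR−mL=372/185 → turn +1·90°
n=1: pose=(-7,7,W); sL=60/17, sR=12/13; mL=-30/17, mR=594/221; mL+mR=12/13 → advance +1; mR−mL=984/221 → turn +1·90°
n=2: pose=(-8,7,S); sL=15/8, sR=15/4; mL=-15/16, mR=75/16; mL+mR=15/4 → advance +1; mR−mL=45/8 → turn +1·90°
n=3: pose=(-8,6,E); sL=12/13, sR=12/5; mL=-6/13, mR=186/65; mL+mR=12/5 → advance +1; mR−mL=216/65 → turn +1·90°
n=4: pose=(-7,6,N); sL=6/5, sR=30/37; mL=-3/5, mR=261/185; mL+mR=30/37 → advance +1; mR−mL=372/185 → turn +1·90°
n=5: pose=(-7,7,W); sL=60/17, sR=12/13; mL=-30/17, mR=594/221; mL+mR=12/13 → advance +1; mR−mL=984/221 → turn +1·90°
n=6: pose=(-8,7,S); sL=15/8, sR=15/4; mL=-15/16, mR=75/16; mL+mR=15/4 → advance +1; mR−mL=45/8 → turn +1·90°
n=7: pose=(-8,6,E); sL=12/13, sR=12/5; mL=-6/13, mR=186/65; mL+mR=12/5 → advance +1; mR−mL=216/65 → turn +1·90°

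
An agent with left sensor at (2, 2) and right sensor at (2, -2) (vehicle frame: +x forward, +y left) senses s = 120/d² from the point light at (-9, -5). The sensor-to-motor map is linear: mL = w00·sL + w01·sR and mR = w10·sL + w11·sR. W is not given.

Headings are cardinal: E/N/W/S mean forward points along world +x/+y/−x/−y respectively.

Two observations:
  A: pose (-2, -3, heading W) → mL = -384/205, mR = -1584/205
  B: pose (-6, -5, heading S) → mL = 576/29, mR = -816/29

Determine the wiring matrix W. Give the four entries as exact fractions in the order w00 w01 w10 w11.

obs A: pose=(-2,-3,W) → sL=24/5, sR=120/41, mL=-384/205, mR=-1584/205
obs B: pose=(-6,-5,S) → sL=120/29, sR=24, mL=576/29, mR=-816/29
sensor matrix S = [[24/5, 120/41], [120/29, 24]]; det S = 612864/5945
solve [mL_A; mL_B] = S·[w00; w01] and [mR_A; mR_B] = S·[w10; w11]:
  w00 = -1, w01 = 1, w10 = -1, w11 = -1

-1 1 -1 -1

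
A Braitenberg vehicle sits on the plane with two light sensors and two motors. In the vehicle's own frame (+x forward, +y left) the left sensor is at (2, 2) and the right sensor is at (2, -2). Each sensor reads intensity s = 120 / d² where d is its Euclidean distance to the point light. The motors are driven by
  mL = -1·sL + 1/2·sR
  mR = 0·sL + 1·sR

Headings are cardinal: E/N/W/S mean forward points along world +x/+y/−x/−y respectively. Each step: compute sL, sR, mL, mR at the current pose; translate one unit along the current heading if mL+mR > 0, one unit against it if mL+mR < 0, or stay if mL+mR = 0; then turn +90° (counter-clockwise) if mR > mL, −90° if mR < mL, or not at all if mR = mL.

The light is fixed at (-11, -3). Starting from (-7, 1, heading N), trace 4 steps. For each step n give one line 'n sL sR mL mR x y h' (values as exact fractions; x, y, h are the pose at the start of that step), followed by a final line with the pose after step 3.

0 3 5/3 -13/6 5/3 -7 1 N
1 24 120/29 -636/29 120/29 -7 0 W
2 12/5 12 18/5 12 -6 0 S
3 24/13 120/49 -396/637 120/49 -6 -1 E
final -5 -1 N

n=0: pose=(-7,1,N); sL=3, sR=5/3; mL=-13/6, mR=5/3; mL+mR=-1/2 → advance -1; mR−mL=23/6 → turn +1·90°
n=1: pose=(-7,0,W); sL=24, sR=120/29; mL=-636/29, mR=120/29; mL+mR=-516/29 → advance -1; mR−mL=756/29 → turn +1·90°
n=2: pose=(-6,0,S); sL=12/5, sR=12; mL=18/5, mR=12; mL+mR=78/5 → advance +1; mR−mL=42/5 → turn +1·90°
n=3: pose=(-6,-1,E); sL=24/13, sR=120/49; mL=-396/637, mR=120/49; mL+mR=1164/637 → advance +1; mR−mL=1956/637 → turn +1·90°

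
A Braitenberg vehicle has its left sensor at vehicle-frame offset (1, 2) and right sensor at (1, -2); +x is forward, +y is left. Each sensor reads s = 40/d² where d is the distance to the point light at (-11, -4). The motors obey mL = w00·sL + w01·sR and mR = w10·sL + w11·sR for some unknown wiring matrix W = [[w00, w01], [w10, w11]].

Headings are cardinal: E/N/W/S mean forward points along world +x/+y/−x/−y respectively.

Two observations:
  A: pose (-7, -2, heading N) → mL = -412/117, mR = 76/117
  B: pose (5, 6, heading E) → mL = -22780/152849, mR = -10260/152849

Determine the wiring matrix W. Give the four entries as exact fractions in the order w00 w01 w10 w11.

-1 -1/2 1/2 -1

obs A: pose=(-7,-2,N) → sL=40/13, sR=8/9, mL=-412/117, mR=76/117
obs B: pose=(5,6,E) → sL=40/433, sR=40/353, mL=-22780/152849, mR=-10260/152849
sensor matrix S = [[40/13, 8/9], [40/433, 40/353]]; det S = 4766720/17883333
solve [mL_A; mL_B] = S·[w00; w01] and [mR_A; mR_B] = S·[w10; w11]:
  w00 = -1, w01 = -1/2, w10 = 1/2, w11 = -1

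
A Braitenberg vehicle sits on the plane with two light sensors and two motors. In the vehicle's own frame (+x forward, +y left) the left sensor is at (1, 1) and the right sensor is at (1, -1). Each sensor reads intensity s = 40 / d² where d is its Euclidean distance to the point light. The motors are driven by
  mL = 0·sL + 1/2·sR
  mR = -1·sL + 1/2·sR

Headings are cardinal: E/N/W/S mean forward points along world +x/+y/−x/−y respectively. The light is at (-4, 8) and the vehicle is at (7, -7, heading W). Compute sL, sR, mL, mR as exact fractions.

10/89 5/37 5/74 -295/6586

left sensor world pos  = (6, -8); dL² = 356
right sensor world pos = (6, -6); dR² = 296
sL = 40/356 = 10/89
sR = 40/296 = 5/37
mL = 0·sL + 1/2·sR = 5/74
mR = -1·sL + 1/2·sR = -295/6586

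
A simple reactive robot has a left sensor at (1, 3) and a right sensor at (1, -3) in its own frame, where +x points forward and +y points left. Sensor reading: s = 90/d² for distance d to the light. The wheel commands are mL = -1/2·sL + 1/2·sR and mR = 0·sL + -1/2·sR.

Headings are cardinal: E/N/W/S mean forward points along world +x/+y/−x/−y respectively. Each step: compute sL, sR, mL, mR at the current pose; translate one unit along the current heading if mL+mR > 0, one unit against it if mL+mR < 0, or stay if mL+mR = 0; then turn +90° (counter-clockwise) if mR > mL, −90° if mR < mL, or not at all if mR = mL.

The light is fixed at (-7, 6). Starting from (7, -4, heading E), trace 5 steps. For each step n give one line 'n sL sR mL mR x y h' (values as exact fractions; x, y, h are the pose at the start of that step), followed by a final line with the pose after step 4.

n=0: pose=(7,-4,E); sL=45/137, sR=45/197; mL=-1350/26989, mR=-45/394; mL+mR=-45/274 → advance -1; mR−mL=-3465/53978 → turn -1·90°
n=1: pose=(6,-4,S); sL=90/377, sR=90/221; mL=540/6409, mR=-45/221; mL+mR=-45/377 → advance -1; mR−mL=-1845/6409 → turn -1·90°
n=2: pose=(6,-3,W); sL=5/16, sR=1/2; mL=3/32, mR=-1/4; mL+mR=-5/32 → advance -1; mR−mL=-11/32 → turn -1·90°
n=3: pose=(7,-3,N); sL=18/37, sR=90/353; mL=-1512/13061, mR=-45/353; mL+mR=-9/37 → advance -1; mR−mL=-153/13061 → turn -1·90°
n=4: pose=(7,-4,E); sL=45/137, sR=45/197; mL=-1350/26989, mR=-45/394; mL+mR=-45/274 → advance -1; mR−mL=-3465/53978 → turn -1·90°

0 45/137 45/197 -1350/26989 -45/394 7 -4 E
1 90/377 90/221 540/6409 -45/221 6 -4 S
2 5/16 1/2 3/32 -1/4 6 -3 W
3 18/37 90/353 -1512/13061 -45/353 7 -3 N
4 45/137 45/197 -1350/26989 -45/394 7 -4 E
final 6 -4 S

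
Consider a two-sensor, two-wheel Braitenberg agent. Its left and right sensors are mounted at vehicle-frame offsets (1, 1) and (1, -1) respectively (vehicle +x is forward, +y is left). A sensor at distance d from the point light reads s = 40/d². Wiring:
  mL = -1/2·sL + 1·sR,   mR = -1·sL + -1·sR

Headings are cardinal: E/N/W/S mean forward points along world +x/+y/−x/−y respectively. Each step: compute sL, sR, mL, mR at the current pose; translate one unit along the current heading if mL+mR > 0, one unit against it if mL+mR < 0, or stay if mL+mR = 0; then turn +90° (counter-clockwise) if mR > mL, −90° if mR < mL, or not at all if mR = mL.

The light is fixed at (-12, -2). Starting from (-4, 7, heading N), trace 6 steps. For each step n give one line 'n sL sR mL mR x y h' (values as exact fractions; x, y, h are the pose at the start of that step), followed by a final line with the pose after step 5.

0 40/149 40/181 2340/26969 -13200/26969 -4 7 N
1 20/81 4/13 194/1053 -584/1053 -4 6 E
2 40/113 8/17 564/1921 -1584/1921 -5 6 S
3 2/5 5/17 8/85 -59/85 -5 7 W
4 40/149 40/181 2340/26969 -13200/26969 -4 7 N
5 20/81 4/13 194/1053 -584/1053 -4 6 E
final -5 6 S

n=0: pose=(-4,7,N); sL=40/149, sR=40/181; mL=2340/26969, mR=-13200/26969; mL+mR=-60/149 → advance -1; mR−mL=-15540/26969 → turn -1·90°
n=1: pose=(-4,6,E); sL=20/81, sR=4/13; mL=194/1053, mR=-584/1053; mL+mR=-10/27 → advance -1; mR−mL=-778/1053 → turn -1·90°
n=2: pose=(-5,6,S); sL=40/113, sR=8/17; mL=564/1921, mR=-1584/1921; mL+mR=-60/113 → advance -1; mR−mL=-2148/1921 → turn -1·90°
n=3: pose=(-5,7,W); sL=2/5, sR=5/17; mL=8/85, mR=-59/85; mL+mR=-3/5 → advance -1; mR−mL=-67/85 → turn -1·90°
n=4: pose=(-4,7,N); sL=40/149, sR=40/181; mL=2340/26969, mR=-13200/26969; mL+mR=-60/149 → advance -1; mR−mL=-15540/26969 → turn -1·90°
n=5: pose=(-4,6,E); sL=20/81, sR=4/13; mL=194/1053, mR=-584/1053; mL+mR=-10/27 → advance -1; mR−mL=-778/1053 → turn -1·90°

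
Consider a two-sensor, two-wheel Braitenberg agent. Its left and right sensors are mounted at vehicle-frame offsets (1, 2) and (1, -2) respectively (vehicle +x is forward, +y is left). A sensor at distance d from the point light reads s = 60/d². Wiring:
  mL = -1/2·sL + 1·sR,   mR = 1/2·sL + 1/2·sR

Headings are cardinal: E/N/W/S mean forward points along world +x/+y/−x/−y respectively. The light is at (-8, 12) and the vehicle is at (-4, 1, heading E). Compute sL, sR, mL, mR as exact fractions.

30/53 30/97 135/5141 2250/5141

left sensor world pos  = (-3, 3); dL² = 106
right sensor world pos = (-3, -1); dR² = 194
sL = 60/106 = 30/53
sR = 60/194 = 30/97
mL = -1/2·sL + 1·sR = 135/5141
mR = 1/2·sL + 1/2·sR = 2250/5141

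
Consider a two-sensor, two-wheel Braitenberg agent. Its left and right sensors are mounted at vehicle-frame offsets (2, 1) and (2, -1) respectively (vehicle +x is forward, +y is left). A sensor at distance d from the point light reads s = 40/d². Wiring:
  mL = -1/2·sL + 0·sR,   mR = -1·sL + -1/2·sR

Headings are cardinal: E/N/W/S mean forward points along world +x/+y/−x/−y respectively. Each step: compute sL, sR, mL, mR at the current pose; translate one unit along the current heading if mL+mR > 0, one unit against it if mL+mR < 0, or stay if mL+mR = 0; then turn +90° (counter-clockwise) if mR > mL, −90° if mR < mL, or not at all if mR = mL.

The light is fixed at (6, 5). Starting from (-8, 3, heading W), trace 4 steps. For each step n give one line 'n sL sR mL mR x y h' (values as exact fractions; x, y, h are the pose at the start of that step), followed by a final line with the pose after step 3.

n=0: pose=(-8,3,W); sL=8/53, sR=40/257; mL=-4/53, mR=-3116/13621; mL+mR=-4144/13621 → advance -1; mR−mL=-2088/13621 → turn -1·90°
n=1: pose=(-7,3,N); sL=10/49, sR=5/18; mL=-5/49, mR=-605/1764; mL+mR=-785/1764 → advance -1; mR−mL=-425/1764 → turn -1·90°
n=2: pose=(-7,2,E); sL=8/25, sR=40/137; mL=-4/25, mR=-1596/3425; mL+mR=-2144/3425 → advance -1; mR−mL=-1048/3425 → turn -1·90°
n=3: pose=(-8,2,S); sL=20/97, sR=4/25; mL=-10/97, mR=-694/2425; mL+mR=-944/2425 → advance -1; mR−mL=-444/2425 → turn -1·90°

0 8/53 40/257 -4/53 -3116/13621 -8 3 W
1 10/49 5/18 -5/49 -605/1764 -7 3 N
2 8/25 40/137 -4/25 -1596/3425 -7 2 E
3 20/97 4/25 -10/97 -694/2425 -8 2 S
final -8 3 W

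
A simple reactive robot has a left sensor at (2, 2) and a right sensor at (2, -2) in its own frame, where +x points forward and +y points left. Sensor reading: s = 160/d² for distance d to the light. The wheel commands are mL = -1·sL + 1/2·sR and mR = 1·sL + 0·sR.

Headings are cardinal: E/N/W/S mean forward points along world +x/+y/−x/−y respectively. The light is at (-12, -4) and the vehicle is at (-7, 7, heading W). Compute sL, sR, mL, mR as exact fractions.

16/9 80/89 -1064/801 16/9

left sensor world pos  = (-9, 5); dL² = 90
right sensor world pos = (-9, 9); dR² = 178
sL = 160/90 = 16/9
sR = 160/178 = 80/89
mL = -1·sL + 1/2·sR = -1064/801
mR = 1·sL + 0·sR = 16/9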